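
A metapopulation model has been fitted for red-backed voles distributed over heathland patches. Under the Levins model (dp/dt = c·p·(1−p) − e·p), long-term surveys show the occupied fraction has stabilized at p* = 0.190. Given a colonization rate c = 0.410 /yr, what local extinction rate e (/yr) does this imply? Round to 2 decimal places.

At equilibrium c(1−p*) = e.
e = 0.410 × (1 − 0.190) = 0.410 × 0.8100 = 0.3321.

0.33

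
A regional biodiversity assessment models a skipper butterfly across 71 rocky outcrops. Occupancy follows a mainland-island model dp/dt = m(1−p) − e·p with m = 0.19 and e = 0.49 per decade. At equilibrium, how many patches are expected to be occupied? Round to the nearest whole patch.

20

p* = m/(m+e) = 0.19/0.6800 = 0.2794.
Expected occupied patches = N × p* = 71 × 0.2794 = 19.84 ≈ 20.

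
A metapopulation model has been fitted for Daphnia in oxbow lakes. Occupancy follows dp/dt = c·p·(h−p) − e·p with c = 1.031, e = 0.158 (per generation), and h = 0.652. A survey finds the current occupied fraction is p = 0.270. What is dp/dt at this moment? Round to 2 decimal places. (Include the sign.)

Colonization term: c·p·(h−p) = 1.031×0.270×0.3820 = 0.10634.
Extinction term: e·p = 0.04266.
dp/dt = 0.10634 − 0.04266 = 0.06368.

0.06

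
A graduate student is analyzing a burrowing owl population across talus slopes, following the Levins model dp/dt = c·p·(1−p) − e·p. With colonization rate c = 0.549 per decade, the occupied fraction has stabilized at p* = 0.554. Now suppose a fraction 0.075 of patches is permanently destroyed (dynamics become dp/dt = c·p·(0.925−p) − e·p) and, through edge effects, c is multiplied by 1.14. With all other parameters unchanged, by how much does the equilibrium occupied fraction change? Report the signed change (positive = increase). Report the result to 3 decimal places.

-0.020

Balance c(1−p*) = e gives e = 0.549×(1 − 0.55400) = 0.24485.
New p* = 0.925 − e/c = 0.925 − 0.24485/0.62586 = 0.53378.
Δp* = 0.53378 − 0.55400 = -0.02022.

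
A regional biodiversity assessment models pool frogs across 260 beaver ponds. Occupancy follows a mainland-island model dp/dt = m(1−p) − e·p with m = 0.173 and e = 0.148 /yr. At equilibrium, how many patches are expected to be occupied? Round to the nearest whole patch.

p* = m/(m+e) = 0.173/0.3210 = 0.5389.
Expected occupied patches = N × p* = 260 × 0.5389 = 140.12 ≈ 140.

140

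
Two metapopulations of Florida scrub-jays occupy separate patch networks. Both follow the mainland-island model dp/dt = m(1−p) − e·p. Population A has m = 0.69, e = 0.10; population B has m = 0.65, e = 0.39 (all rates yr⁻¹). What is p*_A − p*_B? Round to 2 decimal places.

0.25

A: p*_A = m/(m+e) = 0.69/0.7900 = 0.8734.
B: p*_B = 0.65/1.0400 = 0.6250.
p*_A − p*_B = 0.8734 − 0.6250 = 0.2484.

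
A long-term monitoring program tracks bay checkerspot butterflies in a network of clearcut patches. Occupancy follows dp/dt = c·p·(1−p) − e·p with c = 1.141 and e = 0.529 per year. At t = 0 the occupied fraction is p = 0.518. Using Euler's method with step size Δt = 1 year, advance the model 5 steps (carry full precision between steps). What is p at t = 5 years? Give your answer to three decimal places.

Update rule: p ← p + [c·p·(1−p) − e·p]·Δt with Δt = 1.
step 1: Δp = +0.01086, p = 0.52886
step 2: Δp = +0.00453, p = 0.53339
step 3: Δp = +0.00181, p = 0.53521
step 4: Δp = +0.00071, p = 0.53592
step 5: Δp = +0.00028, p = 0.53620

0.536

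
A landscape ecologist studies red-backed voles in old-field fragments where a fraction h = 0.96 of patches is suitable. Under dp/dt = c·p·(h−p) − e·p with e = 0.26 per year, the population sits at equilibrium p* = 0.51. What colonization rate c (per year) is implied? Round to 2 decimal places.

At equilibrium c(h−p*) = e, so c = e/(h−p*).
c = 0.26/(0.96 − 0.51) = 0.26/0.4500 = 0.5778.

0.58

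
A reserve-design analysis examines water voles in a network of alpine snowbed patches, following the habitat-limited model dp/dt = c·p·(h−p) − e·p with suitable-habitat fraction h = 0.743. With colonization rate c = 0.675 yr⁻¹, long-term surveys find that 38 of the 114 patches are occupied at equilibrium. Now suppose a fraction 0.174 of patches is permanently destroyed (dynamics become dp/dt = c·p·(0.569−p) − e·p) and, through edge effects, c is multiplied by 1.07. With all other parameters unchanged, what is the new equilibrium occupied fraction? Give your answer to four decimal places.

0.1861

Observed p* = 38/114 = 0.33333.
Balance c(h−p*) = e gives e = 0.675×(0.743 − 0.33333) = 0.27653.
New p* = 0.569 − e/c = 0.569 − 0.27653/0.72225 = 0.18613.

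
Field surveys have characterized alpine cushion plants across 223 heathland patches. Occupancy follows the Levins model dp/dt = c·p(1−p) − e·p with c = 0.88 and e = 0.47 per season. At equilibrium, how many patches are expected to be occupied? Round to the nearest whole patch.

p* = 1 − e/c = 1 − 0.47/0.88 = 0.4659.
Expected occupied patches = N × p* = 223 × 0.4659 = 103.90 ≈ 104.

104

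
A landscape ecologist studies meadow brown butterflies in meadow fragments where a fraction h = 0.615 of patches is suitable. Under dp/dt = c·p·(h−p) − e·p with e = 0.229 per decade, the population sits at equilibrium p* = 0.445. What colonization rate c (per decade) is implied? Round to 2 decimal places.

1.35

At equilibrium c(h−p*) = e, so c = e/(h−p*).
c = 0.229/(0.615 − 0.445) = 0.229/0.1700 = 1.3471.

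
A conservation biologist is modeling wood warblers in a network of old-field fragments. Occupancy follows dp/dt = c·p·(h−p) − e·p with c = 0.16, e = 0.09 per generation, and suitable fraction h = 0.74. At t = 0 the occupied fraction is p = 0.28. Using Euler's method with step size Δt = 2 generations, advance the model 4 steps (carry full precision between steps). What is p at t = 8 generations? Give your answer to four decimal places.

0.2492

Update rule: p ← p + [c·p·(h−p) − e·p]·Δt with Δt = 2.
step 1: Δp = -0.00918, p = 0.27082
step 2: Δp = -0.00809, p = 0.26273
step 3: Δp = -0.00717, p = 0.25556
step 4: Δp = -0.00638, p = 0.24918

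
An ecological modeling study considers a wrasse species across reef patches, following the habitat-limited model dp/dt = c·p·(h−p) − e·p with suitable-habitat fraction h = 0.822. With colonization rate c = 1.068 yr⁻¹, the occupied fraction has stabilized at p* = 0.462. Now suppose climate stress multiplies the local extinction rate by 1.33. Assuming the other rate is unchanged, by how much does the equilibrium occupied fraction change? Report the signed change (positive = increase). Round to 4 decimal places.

Balance c(h−p*) = e gives e = 1.068×(0.822 − 0.46200) = 0.38448.
New p* = 0.822 − e/c = 0.822 − 0.51136/1.06800 = 0.34320.
Δp* = 0.34320 − 0.46200 = -0.11880.

-0.1188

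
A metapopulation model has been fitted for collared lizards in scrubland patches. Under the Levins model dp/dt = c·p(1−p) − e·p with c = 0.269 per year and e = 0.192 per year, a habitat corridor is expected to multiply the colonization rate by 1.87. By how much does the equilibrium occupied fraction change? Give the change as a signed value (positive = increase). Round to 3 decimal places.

Before: p* = 1 − 0.192/0.269 = 0.2862.
After the change, c = 0.50303, e = 0.192, so p* = 1 − 0.192/0.50303 = 0.6183.
Δp* = 0.6183 − 0.2862 = +0.3321.

0.332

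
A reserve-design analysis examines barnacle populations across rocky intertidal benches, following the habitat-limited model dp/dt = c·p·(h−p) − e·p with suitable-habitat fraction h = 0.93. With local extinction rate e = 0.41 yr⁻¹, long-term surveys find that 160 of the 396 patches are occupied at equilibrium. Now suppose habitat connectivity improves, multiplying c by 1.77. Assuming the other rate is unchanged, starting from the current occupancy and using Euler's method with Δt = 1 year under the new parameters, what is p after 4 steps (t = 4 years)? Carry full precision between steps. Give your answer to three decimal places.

Observed p* = 160/396 = 0.40404.
Balance c(h−p*) = e gives c = e/(0.93 − 0.40404) = 0.41/0.52596 = 0.77953.
Starting from p₀ = 0.40404; update p ← p + (dp/dt)·Δt with the new parameters.
step 1: Δp = +0.12756, p = 0.53160
step 2: Δp = +0.07427, p = 0.60586
step 3: Δp = +0.02256, p = 0.62842
step 4: Δp = +0.00384, p = 0.63226

0.632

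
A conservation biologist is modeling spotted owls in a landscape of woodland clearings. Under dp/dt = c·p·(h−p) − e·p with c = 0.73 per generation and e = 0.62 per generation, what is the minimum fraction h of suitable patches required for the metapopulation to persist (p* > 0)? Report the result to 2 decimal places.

0.85

p* = h − e/c is positive only when h > e/c.
h_min = e/c = 0.62/0.73 = 0.8493.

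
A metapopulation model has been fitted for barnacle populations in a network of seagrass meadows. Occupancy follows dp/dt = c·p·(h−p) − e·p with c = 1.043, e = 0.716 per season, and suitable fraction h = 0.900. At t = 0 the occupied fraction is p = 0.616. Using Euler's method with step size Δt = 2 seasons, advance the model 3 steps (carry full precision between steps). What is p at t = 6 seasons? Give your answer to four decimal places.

Update rule: p ← p + [c·p·(h−p) − e·p]·Δt with Δt = 2.
p: 0.61600 → 0.09882  (Δp = -0.51718)
p: 0.09882 → 0.12247  (Δp = +0.02364)
p: 0.12247 → 0.14573  (Δp = +0.02326)

0.1457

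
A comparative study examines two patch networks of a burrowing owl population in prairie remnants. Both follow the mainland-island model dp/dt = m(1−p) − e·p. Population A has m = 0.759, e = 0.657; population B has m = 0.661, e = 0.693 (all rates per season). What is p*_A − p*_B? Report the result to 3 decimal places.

A: p*_A = m/(m+e) = 0.759/1.4160 = 0.5360.
B: p*_B = 0.661/1.3540 = 0.4882.
p*_A − p*_B = 0.5360 − 0.4882 = 0.0478.

0.048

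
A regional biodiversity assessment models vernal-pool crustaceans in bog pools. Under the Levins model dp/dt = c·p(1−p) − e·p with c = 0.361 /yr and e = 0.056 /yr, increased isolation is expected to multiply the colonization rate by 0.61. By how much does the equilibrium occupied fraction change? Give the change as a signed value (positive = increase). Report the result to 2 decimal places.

-0.10

Before: p* = 1 − 0.056/0.361 = 0.8449.
After the change, c = 0.22021, e = 0.056, so p* = 1 − 0.056/0.22021 = 0.7457.
Δp* = 0.7457 − 0.8449 = -0.0992.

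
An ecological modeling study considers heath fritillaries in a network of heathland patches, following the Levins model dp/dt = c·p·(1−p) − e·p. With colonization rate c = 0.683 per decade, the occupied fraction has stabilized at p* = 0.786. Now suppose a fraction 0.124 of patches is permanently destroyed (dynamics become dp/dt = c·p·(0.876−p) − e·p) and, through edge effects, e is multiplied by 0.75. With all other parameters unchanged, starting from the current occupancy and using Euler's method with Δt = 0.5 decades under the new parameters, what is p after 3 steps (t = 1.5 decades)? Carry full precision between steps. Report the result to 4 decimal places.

Balance c(1−p*) = e gives e = 0.683×(1 − 0.78600) = 0.14616.
Starting from p₀ = 0.78600; update p ← p + (dp/dt)·Δt with the new parameters.
  1  |  dp/dt·Δt = -0.018924  |  p_1 = 0.767076
  2  |  dp/dt·Δt = -0.013511  |  p_2 = 0.753566
  3  |  dp/dt·Δt = -0.009796  |  p_3 = 0.743770

0.7438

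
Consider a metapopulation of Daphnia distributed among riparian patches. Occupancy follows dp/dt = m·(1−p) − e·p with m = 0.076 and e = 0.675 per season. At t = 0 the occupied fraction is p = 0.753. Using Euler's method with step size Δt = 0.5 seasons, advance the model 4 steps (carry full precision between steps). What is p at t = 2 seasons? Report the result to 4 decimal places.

Update rule: p ← p + [m·(1−p) − e·p]·Δt with Δt = 0.5.
p: 0.75300 → 0.50825  (Δp = -0.24475)
p: 0.50825 → 0.35540  (Δp = -0.15285)
p: 0.35540 → 0.25995  (Δp = -0.09545)
p: 0.25995 → 0.20034  (Δp = -0.05961)

0.2003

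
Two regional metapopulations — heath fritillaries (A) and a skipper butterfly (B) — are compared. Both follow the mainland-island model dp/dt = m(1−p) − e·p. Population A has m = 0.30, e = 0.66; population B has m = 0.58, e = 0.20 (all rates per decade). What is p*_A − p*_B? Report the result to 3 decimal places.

A: p*_A = m/(m+e) = 0.30/0.9600 = 0.3125.
B: p*_B = 0.58/0.7800 = 0.7436.
p*_A − p*_B = 0.3125 − 0.7436 = -0.4311.

-0.431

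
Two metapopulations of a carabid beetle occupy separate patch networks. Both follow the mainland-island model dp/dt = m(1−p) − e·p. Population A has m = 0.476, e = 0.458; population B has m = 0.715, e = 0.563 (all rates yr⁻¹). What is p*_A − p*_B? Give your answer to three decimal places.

-0.050

A: p*_A = m/(m+e) = 0.476/0.9340 = 0.5096.
B: p*_B = 0.715/1.2780 = 0.5595.
p*_A − p*_B = 0.5096 − 0.5595 = -0.0498.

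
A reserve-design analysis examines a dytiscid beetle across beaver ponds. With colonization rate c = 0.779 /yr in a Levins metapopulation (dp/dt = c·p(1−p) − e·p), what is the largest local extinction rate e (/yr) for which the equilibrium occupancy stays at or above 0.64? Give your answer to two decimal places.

1 − e/c ≥ 0.64 ⇒ e ≤ c(1 − 0.64) = 0.779 × 0.3600.
e_max = 0.2804.

0.28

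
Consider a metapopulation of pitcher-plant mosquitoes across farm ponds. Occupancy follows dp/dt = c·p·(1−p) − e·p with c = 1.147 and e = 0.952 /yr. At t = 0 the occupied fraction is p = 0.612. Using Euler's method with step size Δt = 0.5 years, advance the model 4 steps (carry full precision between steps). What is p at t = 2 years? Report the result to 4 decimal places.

Update rule: p ← p + [c·p·(1−p) − e·p]·Δt with Δt = 0.5.
p: 0.61200 → 0.45687  (Δp = -0.15513)
p: 0.45687 → 0.38171  (Δp = -0.07516)
p: 0.38171 → 0.33536  (Δp = -0.04634)
p: 0.33536 → 0.30356  (Δp = -0.03180)

0.3036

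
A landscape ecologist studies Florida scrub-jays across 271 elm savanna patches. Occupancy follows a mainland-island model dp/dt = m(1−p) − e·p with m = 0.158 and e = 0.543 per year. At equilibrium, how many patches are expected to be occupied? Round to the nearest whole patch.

61

p* = m/(m+e) = 0.158/0.7010 = 0.2254.
Expected occupied patches = N × p* = 271 × 0.2254 = 61.08 ≈ 61.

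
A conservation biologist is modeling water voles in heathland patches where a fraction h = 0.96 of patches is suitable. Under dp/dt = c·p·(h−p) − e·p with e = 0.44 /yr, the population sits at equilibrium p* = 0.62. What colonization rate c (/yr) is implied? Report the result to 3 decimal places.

1.294

At equilibrium c(h−p*) = e, so c = e/(h−p*).
c = 0.44/(0.96 − 0.62) = 0.44/0.3400 = 1.2941.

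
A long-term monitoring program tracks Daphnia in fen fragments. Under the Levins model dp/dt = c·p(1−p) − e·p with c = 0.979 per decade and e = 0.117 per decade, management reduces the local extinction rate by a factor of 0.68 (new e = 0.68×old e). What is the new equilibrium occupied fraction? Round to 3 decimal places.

0.919

Before: p* = 1 − 0.117/0.979 = 0.8805.
After the change, c = 0.979, e = 0.07956, so p* = 1 − 0.07956/0.979 = 0.9187.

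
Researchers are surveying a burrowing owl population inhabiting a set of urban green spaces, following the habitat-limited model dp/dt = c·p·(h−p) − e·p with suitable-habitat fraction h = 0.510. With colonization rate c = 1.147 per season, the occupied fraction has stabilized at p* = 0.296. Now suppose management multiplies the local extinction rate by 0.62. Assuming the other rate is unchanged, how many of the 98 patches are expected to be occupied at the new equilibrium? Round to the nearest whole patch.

Balance c(h−p*) = e gives e = 1.147×(0.51 − 0.29600) = 0.24546.
New p* = 0.51 − e/c = 0.51 − 0.15219/1.14700 = 0.37731.
Expected occupied = 98 × 0.37731 = 36.98 ≈ 37.

37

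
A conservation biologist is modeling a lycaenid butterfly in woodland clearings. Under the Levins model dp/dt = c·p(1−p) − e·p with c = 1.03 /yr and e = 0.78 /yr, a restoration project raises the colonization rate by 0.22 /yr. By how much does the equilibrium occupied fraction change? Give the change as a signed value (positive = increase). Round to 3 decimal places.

0.133

Before: p* = 1 − 0.78/1.03 = 0.2427.
After the change, c = 1.25, e = 0.78, so p* = 1 − 0.78/1.25 = 0.3760.
Δp* = 0.3760 − 0.2427 = +0.1333.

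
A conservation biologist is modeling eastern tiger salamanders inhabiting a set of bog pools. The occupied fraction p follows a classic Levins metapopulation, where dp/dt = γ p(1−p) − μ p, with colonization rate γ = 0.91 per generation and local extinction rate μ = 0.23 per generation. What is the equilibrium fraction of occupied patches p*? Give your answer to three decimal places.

0.747

Setting dp/dt = 0 and dividing through by p* gives γ·(1−p*) = μ.
So p* = 1 − μ/γ = 1 − 0.23/0.91 = 1 − 0.2527 = 0.7473.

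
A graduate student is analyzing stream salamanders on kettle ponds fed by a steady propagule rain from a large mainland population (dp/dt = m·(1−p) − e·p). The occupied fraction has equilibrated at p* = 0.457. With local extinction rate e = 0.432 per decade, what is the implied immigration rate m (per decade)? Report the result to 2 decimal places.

At equilibrium m(1−p*) = e·p*, so m = e·p*/(1−p*).
m = 0.432 × 0.457 / 0.5430 = 0.1974/0.5430 = 0.3636.

0.36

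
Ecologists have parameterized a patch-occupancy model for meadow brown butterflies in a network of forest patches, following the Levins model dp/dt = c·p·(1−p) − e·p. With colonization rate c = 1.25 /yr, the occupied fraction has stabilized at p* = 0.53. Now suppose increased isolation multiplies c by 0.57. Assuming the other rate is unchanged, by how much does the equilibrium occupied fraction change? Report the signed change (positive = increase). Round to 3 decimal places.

Balance c(1−p*) = e gives e = 1.25×(1 − 0.53000) = 0.58750.
New p* = 1 − e/c = 1 − 0.58750/0.71250 = 0.17544.
Δp* = 0.17544 − 0.53000 = -0.35456.

-0.355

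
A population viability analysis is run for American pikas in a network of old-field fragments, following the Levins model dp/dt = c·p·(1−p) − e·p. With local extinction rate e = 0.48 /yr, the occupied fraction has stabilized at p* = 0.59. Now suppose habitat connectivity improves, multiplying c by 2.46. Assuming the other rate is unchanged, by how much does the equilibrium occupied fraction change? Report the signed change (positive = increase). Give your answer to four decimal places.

Balance c(1−p*) = e gives c = e/(1 − 0.59000) = 0.48/0.41000 = 1.17073.
New p* = 1 − e/c = 1 − 0.48000/2.88000 = 0.83333.
Δp* = 0.83333 − 0.59000 = +0.24333.

0.2433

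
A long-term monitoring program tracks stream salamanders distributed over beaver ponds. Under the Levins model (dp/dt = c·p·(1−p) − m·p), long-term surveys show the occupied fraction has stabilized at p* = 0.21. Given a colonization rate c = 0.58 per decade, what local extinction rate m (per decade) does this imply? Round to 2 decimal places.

At equilibrium c(1−p*) = m.
m = 0.58 × (1 − 0.21) = 0.58 × 0.7900 = 0.4582.

0.46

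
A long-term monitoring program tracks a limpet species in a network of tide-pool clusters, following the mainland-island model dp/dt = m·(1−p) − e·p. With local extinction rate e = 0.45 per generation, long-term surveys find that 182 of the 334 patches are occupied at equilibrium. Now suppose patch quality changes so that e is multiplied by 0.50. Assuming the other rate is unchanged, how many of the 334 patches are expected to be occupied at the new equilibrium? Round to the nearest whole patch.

Observed p* = 182/334 = 0.54491.
Balance m(1−p*) = e·p* gives m = e·p*/(1−p*) = 0.45×0.54491/0.45509 = 0.53882.
New p* = m/(m+e) = 0.53882/(0.53882+0.22500) = 0.70543.
Expected occupied = 334 × 0.70543 = 235.61 ≈ 236.

236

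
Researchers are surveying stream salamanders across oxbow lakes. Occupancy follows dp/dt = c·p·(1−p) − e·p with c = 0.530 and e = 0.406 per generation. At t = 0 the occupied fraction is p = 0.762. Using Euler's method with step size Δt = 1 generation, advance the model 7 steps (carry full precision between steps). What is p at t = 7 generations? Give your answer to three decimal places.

0.307

Update rule: p ← p + [c·p·(1−p) − e·p]·Δt with Δt = 1.
p: 0.76200 → 0.54875  (Δp = -0.21325)
p: 0.54875 → 0.45720  (Δp = -0.09155)
p: 0.45720 → 0.40310  (Δp = -0.05409)
p: 0.40310 → 0.36697  (Δp = -0.03614)
p: 0.36697 → 0.34110  (Δp = -0.02587)
p: 0.34110 → 0.32173  (Δp = -0.01937)
p: 0.32173 → 0.30676  (Δp = -0.01497)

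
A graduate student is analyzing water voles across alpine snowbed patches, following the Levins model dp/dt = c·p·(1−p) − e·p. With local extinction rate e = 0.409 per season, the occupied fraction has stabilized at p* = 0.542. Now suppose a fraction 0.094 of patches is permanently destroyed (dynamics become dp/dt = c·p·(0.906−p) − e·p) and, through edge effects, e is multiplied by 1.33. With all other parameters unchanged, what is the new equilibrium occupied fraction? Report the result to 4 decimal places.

Balance c(1−p*) = e gives c = e/(1 − 0.54200) = 0.409/0.45800 = 0.89301.
New p* = 0.906 − e/c = 0.906 − 0.54397/0.89301 = 0.29686.

0.2969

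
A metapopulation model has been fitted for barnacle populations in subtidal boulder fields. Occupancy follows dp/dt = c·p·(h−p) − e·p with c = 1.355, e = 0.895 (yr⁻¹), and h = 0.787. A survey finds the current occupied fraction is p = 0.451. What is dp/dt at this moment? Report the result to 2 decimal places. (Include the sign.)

-0.20

Colonization term: c·p·(h−p) = 1.355×0.451×0.3360 = 0.20533.
Extinction term: e·p = 0.40365.
dp/dt = 0.20533 − 0.40365 = -0.19831.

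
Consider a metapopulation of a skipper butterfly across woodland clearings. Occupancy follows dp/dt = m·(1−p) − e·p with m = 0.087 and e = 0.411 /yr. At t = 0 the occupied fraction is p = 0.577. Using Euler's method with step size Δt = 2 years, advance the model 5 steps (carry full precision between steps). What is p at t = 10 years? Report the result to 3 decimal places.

Update rule: p ← p + [m·(1−p) − e·p]·Δt with Δt = 2.
p: 0.57700 → 0.17631  (Δp = -0.40069)
p: 0.17631 → 0.17471  (Δp = -0.00160)
p: 0.17471 → 0.17470  (Δp = -0.00001)
p: 0.17470 → 0.17470  (Δp = -0.00000)
p: 0.17470 → 0.17470  (Δp = -0.00000)

0.175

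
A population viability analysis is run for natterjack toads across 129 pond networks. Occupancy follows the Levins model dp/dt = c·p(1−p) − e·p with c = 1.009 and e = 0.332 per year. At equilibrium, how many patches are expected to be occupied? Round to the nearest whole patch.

87

p* = 1 − e/c = 1 − 0.332/1.009 = 0.6710.
Expected occupied patches = N × p* = 129 × 0.6710 = 86.55 ≈ 87.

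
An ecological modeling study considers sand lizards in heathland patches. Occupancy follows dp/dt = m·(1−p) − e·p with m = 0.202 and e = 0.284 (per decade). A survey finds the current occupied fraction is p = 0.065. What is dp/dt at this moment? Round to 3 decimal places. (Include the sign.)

0.170

Colonization term: m·(1−p) = 0.202×0.9350 = 0.18887.
Extinction term: e·p = 0.01846.
dp/dt = 0.18887 − 0.01846 = 0.17041.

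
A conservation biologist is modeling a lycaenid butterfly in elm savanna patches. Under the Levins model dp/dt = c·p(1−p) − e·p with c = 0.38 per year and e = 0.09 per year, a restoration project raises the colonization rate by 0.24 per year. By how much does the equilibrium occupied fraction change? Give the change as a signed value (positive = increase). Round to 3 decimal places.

Before: p* = 1 − 0.09/0.38 = 0.7632.
After the change, c = 0.62, e = 0.09, so p* = 1 − 0.09/0.62 = 0.8548.
Δp* = 0.8548 − 0.7632 = +0.0917.

0.092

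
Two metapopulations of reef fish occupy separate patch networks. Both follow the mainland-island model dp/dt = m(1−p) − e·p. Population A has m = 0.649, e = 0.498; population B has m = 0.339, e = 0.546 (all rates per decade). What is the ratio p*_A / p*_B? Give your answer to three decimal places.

1.477

A: p*_A = m/(m+e) = 0.649/1.1470 = 0.5658.
B: p*_B = 0.339/0.8850 = 0.3831.
p*_A / p*_B = 0.5658/0.3831 = 1.4772.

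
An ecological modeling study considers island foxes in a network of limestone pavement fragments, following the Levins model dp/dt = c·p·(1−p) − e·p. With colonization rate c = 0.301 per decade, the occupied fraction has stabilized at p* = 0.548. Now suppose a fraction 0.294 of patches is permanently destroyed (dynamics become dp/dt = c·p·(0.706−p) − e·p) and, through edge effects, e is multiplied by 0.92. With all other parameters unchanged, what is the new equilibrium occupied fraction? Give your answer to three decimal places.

0.290

Balance c(1−p*) = e gives e = 0.301×(1 − 0.54800) = 0.13605.
New p* = 0.706 − e/c = 0.706 − 0.12517/0.30100 = 0.29015.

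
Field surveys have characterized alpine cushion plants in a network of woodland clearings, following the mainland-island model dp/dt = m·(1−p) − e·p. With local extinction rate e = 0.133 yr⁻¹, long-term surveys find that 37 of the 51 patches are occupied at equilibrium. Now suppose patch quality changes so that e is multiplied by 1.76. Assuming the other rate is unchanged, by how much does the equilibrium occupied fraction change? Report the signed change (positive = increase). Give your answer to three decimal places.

-0.125

Observed p* = 37/51 = 0.72549.
Balance m(1−p*) = e·p* gives m = e·p*/(1−p*) = 0.133×0.72549/0.27451 = 0.35150.
New p* = m/(m+e) = 0.35150/(0.35150+0.23408) = 0.60026.
Δp* = 0.60026 − 0.72549 = -0.12523.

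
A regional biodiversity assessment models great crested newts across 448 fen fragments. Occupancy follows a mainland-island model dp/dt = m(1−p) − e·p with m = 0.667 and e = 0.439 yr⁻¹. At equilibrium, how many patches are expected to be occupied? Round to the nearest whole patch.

270

p* = m/(m+e) = 0.667/1.1060 = 0.6031.
Expected occupied patches = N × p* = 448 × 0.6031 = 270.18 ≈ 270.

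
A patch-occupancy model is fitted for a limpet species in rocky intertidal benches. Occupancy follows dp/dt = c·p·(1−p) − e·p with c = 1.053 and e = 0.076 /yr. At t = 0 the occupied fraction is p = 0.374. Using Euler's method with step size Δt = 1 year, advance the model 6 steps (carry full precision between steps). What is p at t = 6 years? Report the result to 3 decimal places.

Update rule: p ← p + [c·p·(1−p) − e·p]·Δt with Δt = 1.
step 1: Δp = +0.21811, p = 0.59211
step 2: Δp = +0.20932, p = 0.80142
step 3: Δp = +0.10667, p = 0.90809
step 4: Δp = +0.01887, p = 0.92696
step 5: Δp = +0.00084, p = 0.92780
step 6: Δp = +0.00002, p = 0.92782

0.928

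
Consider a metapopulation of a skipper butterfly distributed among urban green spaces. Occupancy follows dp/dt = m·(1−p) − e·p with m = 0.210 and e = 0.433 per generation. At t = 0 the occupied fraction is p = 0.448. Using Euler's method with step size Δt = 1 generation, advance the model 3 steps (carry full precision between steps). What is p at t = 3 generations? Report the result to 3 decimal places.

0.332

Update rule: p ← p + [m·(1−p) − e·p]·Δt with Δt = 1.
step 1: Δp = -0.07806, p = 0.36994
step 2: Δp = -0.02787, p = 0.34207
step 3: Δp = -0.00995, p = 0.33212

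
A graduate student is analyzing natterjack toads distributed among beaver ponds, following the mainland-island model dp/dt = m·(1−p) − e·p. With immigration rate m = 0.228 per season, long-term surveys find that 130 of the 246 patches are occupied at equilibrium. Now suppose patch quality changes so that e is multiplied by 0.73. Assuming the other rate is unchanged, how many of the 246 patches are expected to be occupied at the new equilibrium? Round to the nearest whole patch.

149

Observed p* = 130/246 = 0.52846.
Balance m(1−p*) = e·p* gives e = m(1−p*)/p* = 0.228×0.47154/0.52846 = 0.20344.
New p* = m/(m+e) = 0.22800/(0.22800+0.14851) = 0.60556.
Expected occupied = 246 × 0.60556 = 148.97 ≈ 149.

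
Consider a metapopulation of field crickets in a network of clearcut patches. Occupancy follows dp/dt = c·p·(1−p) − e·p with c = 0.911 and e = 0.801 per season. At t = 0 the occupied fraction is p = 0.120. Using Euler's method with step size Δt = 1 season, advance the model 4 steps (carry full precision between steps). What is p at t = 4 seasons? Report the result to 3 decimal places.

0.120

Update rule: p ← p + [c·p·(1−p) − e·p]·Δt with Δt = 1.
p: 0.12000 → 0.12008  (Δp = +0.00008)
p: 0.12008 → 0.12015  (Δp = +0.00007)
p: 0.12015 → 0.12022  (Δp = +0.00006)
p: 0.12022 → 0.12028  (Δp = +0.00006)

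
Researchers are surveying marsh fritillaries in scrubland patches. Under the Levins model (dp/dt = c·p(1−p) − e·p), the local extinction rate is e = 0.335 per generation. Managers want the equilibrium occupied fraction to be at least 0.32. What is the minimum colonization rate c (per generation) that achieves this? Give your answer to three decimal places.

p* = 1 − e/c ≥ 0.32 requires e/c ≤ 0.6800, i.e. c ≥ e/0.6800.
c_min = 0.335/0.6800 = 0.4926.

0.493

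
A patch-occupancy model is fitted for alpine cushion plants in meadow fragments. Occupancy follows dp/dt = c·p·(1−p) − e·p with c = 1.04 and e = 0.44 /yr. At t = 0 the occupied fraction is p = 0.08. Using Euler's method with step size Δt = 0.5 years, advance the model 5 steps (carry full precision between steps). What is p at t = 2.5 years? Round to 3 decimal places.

0.227

Update rule: p ← p + [c·p·(1−p) − e·p]·Δt with Δt = 0.5.
step 1: Δp = +0.02067, p = 0.10067
step 2: Δp = +0.02493, p = 0.12560
step 3: Δp = +0.02948, p = 0.15508
step 4: Δp = +0.03402, p = 0.18910
step 5: Δp = +0.03814, p = 0.22723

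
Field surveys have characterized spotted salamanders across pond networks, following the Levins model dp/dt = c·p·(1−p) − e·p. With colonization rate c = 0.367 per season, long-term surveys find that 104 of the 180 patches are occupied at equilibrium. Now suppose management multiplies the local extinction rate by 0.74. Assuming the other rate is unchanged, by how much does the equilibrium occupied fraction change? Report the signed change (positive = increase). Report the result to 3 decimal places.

0.110

Observed p* = 104/180 = 0.57778.
Balance c(1−p*) = e gives e = 0.367×(1 − 0.57778) = 0.15495.
New p* = 1 − e/c = 1 − 0.11466/0.36700 = 0.68757.
Δp* = 0.68757 − 0.57778 = +0.10979.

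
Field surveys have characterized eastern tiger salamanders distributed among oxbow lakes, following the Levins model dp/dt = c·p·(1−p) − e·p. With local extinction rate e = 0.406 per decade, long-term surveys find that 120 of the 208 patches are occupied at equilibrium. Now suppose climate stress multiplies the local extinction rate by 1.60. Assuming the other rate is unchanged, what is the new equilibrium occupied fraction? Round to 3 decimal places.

Observed p* = 120/208 = 0.57692.
Balance c(1−p*) = e gives c = e/(1 − 0.57692) = 0.406/0.42308 = 0.95963.
New p* = 1 − e/c = 1 − 0.64960/0.95963 = 0.32307.

0.323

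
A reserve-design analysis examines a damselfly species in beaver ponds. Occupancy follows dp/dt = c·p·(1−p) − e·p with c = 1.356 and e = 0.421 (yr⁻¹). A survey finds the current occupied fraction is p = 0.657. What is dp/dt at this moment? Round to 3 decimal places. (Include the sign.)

0.029

Colonization term: c·p·(1−p) = 1.356×0.657×0.3430 = 0.30558.
Extinction term: e·p = 0.27660.
dp/dt = 0.30558 − 0.27660 = 0.02898.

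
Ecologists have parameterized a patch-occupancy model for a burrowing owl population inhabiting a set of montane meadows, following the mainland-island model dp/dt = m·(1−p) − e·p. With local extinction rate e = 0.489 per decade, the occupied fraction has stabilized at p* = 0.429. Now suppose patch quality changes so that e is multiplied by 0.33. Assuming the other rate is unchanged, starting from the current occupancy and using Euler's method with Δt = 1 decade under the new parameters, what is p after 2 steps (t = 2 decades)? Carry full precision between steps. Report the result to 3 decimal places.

0.636

Balance m(1−p*) = e·p* gives m = e·p*/(1−p*) = 0.489×0.42900/0.57100 = 0.36739.
Starting from p₀ = 0.42900; update p ← p + (dp/dt)·Δt with the new parameters.
step 1: Δp = +0.14055, p = 0.56955
step 2: Δp = +0.06623, p = 0.63579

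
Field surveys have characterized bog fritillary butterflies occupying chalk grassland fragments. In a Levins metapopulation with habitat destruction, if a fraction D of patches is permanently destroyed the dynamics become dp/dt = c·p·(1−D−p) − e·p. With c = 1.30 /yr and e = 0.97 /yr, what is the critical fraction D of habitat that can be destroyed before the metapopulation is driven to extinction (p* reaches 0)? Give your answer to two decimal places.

0.25

The nontrivial equilibrium is p* = (1−D) − e/c; extinction occurs when this hits zero.
So D_crit = 1 − e/c = 1 − 0.97/1.30 = 1 − 0.7462 = 0.2538.
This equals the undisturbed p*, a classic result of Lande's extension.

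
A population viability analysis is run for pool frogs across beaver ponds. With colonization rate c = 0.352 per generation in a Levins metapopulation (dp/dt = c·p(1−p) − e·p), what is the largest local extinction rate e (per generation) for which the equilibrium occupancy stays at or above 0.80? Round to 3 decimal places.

0.070

1 − e/c ≥ 0.80 ⇒ e ≤ c(1 − 0.80) = 0.352 × 0.2000.
e_max = 0.0704.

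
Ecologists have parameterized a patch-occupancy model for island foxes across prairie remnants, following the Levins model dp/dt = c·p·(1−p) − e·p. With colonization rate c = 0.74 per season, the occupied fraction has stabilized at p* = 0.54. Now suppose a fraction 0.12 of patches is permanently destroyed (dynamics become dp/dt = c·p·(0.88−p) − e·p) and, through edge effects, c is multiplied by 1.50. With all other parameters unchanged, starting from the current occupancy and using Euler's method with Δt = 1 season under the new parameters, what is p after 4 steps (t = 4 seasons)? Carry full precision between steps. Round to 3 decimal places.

0.573

Balance c(1−p*) = e gives e = 0.74×(1 − 0.54000) = 0.34040.
Starting from p₀ = 0.54000; update p ← p + (dp/dt)·Δt with the new parameters.
  1  |  dp/dt·Δt = +0.019980  |  p_1 = 0.559980
  2  |  dp/dt·Δt = +0.008300  |  p_2 = 0.568280
  3  |  dp/dt·Δt = +0.003188  |  p_3 = 0.571468
  4  |  dp/dt·Δt = +0.001183  |  p_4 = 0.572651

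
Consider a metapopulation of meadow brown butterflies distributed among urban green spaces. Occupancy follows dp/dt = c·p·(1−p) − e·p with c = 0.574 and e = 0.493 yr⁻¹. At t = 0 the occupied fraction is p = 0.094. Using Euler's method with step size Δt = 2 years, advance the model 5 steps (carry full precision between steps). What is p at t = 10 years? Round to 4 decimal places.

Update rule: p ← p + [c·p·(1−p) − e·p]·Δt with Δt = 2.
  1  |  dp/dt·Δt = +0.005084  |  p_1 = 0.099084
  2  |  dp/dt·Δt = +0.004781  |  p_2 = 0.103865
  3  |  dp/dt·Δt = +0.004442  |  p_3 = 0.108307
  4  |  dp/dt·Δt = +0.004079  |  p_4 = 0.112386
  5  |  dp/dt·Δt = +0.003707  |  p_5 = 0.116093

0.1161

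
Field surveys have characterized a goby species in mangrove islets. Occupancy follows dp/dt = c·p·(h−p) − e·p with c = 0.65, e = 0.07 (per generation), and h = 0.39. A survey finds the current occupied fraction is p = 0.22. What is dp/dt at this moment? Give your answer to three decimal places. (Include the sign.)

0.009

Colonization term: c·p·(h−p) = 0.65×0.22×0.1700 = 0.02431.
Extinction term: e·p = 0.01540.
dp/dt = 0.02431 − 0.01540 = 0.00891.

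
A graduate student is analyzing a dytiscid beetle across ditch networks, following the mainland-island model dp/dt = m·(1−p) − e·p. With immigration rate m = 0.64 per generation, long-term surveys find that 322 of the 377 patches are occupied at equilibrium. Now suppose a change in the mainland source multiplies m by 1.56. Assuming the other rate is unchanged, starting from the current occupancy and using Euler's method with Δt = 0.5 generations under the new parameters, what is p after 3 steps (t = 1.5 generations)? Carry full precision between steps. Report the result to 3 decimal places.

0.897

Observed p* = 322/377 = 0.85411.
Balance m(1−p*) = e·p* gives e = m(1−p*)/p* = 0.64×0.14589/0.85411 = 0.10932.
Starting from p₀ = 0.85411; update p ← p + (dp/dt)·Δt with the new parameters.
step 1: Δp = +0.02614, p = 0.88025
step 2: Δp = +0.01166, p = 0.89192
step 3: Δp = +0.00520, p = 0.89712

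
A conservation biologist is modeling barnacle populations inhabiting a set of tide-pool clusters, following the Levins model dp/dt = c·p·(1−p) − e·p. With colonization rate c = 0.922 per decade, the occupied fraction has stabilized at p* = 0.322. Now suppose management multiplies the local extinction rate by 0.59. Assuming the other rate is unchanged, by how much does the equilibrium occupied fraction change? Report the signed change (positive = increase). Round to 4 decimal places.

Balance c(1−p*) = e gives e = 0.922×(1 − 0.32200) = 0.62512.
New p* = 1 − e/c = 1 − 0.36882/0.92200 = 0.59998.
Δp* = 0.59998 − 0.32200 = +0.27798.

0.2780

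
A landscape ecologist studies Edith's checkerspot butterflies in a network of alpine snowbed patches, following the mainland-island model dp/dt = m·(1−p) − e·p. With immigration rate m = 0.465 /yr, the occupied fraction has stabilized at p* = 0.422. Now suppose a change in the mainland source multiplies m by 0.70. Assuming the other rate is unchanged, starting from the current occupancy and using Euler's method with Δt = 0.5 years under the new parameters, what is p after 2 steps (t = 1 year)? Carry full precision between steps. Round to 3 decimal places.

0.361

Balance m(1−p*) = e·p* gives e = m(1−p*)/p* = 0.465×0.57800/0.42200 = 0.63690.
Starting from p₀ = 0.42200; update p ← p + (dp/dt)·Δt with the new parameters.
p: 0.42200 → 0.38168  (Δp = -0.04032)
p: 0.38168 → 0.36077  (Δp = -0.02092)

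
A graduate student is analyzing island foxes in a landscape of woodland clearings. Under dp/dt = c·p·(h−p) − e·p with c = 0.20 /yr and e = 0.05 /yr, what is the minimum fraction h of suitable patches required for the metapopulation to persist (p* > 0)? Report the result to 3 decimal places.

0.250

p* = h − e/c is positive only when h > e/c.
h_min = e/c = 0.05/0.20 = 0.2500.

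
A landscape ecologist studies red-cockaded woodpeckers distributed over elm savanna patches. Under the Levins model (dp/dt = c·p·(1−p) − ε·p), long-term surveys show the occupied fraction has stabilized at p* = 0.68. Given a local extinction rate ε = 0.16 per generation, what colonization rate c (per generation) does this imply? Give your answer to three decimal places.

0.500

At equilibrium c(1−p*) = ε, so c = ε/(1−p*).
c = 0.16/(1 − 0.68) = 0.16/0.3200 = 0.5000.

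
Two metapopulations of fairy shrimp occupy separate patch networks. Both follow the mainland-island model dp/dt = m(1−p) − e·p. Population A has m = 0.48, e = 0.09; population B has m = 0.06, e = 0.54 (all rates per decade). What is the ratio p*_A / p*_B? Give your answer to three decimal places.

8.421

A: p*_A = m/(m+e) = 0.48/0.5700 = 0.8421.
B: p*_B = 0.06/0.6000 = 0.1000.
p*_A / p*_B = 0.8421/0.1000 = 8.4211.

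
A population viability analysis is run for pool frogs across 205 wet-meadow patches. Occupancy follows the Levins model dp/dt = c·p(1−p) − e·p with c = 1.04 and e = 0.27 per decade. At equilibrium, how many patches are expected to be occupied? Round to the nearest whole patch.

p* = 1 − e/c = 1 − 0.27/1.04 = 0.7404.
Expected occupied patches = N × p* = 205 × 0.7404 = 151.78 ≈ 152.

152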